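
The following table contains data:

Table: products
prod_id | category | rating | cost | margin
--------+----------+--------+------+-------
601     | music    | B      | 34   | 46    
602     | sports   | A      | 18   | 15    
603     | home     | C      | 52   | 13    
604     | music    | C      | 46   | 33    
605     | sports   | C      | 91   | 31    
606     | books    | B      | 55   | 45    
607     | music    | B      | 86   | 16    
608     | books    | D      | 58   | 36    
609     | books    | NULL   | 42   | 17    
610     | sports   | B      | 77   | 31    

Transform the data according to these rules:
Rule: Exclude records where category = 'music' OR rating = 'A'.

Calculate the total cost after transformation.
375

Step 1: Find records where category = 'music' OR rating = 'A'
Step 2: 4 records match, summing to 184
Step 3: Original sum: 559
Step 4: Remaining sum = 559 - 184 = 375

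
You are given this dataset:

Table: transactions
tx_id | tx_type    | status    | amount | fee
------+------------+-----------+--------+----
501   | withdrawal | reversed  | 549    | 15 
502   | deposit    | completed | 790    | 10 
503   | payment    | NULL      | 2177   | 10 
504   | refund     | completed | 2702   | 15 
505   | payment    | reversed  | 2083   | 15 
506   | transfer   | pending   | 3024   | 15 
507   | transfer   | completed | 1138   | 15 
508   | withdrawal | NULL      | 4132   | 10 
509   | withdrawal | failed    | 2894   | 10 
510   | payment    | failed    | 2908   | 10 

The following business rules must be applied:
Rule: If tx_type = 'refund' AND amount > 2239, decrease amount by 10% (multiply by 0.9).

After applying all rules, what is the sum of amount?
22126.8

Step 1: Find records where tx_type = 'refund' AND amount > 2239
Step 2: 1 records match, summing to 2702
Step 3: After multiplier: 2702 × 0.9 = 2431.8
Step 4: Unaffected records sum: 19695
Step 5: Final sum = 2431.8 + 19695 = 22126.8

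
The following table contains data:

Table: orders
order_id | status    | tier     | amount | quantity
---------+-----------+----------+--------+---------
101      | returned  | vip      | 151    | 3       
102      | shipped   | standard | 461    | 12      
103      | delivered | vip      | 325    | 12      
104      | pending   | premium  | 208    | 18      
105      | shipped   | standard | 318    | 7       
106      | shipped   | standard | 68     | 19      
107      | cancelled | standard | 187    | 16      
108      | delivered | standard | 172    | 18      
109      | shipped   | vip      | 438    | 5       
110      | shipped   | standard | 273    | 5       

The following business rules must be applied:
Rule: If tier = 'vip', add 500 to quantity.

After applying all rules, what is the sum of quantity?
1615

Step 1: Count records where tier = 'vip': 3
Step 2: Total bonus added: 3 × 500 = 1500
Step 3: Original sum of quantity: 115
Step 4: Final sum = 115 + 1500 = 1615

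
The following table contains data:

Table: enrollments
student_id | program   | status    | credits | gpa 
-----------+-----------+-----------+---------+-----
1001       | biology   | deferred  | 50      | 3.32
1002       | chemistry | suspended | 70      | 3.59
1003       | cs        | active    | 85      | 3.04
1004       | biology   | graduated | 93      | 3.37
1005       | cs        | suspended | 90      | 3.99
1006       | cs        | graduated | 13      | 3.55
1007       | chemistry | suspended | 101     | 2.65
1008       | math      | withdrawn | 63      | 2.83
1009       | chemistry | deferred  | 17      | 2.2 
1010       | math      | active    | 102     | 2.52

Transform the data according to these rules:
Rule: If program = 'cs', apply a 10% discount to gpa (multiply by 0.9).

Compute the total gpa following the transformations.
30.0

Step 1: Records with program = 'cs' have total gpa = 10.58
Step 2: Apply multiplier: 10.58 × 0.9 = 9.52
Step 3: Other records total: 20.48
Step 4: Final sum = 9.52 + 20.48 = 30.0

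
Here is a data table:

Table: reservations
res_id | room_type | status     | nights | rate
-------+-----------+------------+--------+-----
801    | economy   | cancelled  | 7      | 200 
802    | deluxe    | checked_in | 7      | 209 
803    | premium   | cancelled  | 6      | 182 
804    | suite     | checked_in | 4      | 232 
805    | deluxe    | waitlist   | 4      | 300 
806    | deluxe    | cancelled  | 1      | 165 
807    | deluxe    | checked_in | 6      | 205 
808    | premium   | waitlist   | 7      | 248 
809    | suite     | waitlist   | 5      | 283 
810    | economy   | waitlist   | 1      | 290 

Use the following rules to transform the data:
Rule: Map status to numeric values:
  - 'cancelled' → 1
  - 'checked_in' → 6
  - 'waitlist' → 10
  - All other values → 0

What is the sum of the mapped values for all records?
61

Step 1: Apply mapping to each record
Step 2: Count by status:
  'cancelled': 3 records × 1 = 3
  'checked_in': 3 records × 6 = 18
  'waitlist': 4 records × 10 = 40
Step 3: Sum all mapped values = 61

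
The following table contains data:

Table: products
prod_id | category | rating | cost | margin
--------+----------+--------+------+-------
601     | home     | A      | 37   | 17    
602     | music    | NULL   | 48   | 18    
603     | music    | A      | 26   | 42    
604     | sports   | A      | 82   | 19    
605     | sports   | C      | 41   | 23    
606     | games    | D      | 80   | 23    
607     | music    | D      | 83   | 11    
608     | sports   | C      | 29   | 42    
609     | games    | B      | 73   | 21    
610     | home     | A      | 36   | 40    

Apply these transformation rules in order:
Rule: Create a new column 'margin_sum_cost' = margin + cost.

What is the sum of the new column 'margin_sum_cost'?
791

Step 1: For each record, compute margin + cost
Example calculations:
  17 + 37 = 54
  18 + 48 = 66
  42 + 26 = 68
  ...
Step 2: Sum all derived values
Step 3: Total = 791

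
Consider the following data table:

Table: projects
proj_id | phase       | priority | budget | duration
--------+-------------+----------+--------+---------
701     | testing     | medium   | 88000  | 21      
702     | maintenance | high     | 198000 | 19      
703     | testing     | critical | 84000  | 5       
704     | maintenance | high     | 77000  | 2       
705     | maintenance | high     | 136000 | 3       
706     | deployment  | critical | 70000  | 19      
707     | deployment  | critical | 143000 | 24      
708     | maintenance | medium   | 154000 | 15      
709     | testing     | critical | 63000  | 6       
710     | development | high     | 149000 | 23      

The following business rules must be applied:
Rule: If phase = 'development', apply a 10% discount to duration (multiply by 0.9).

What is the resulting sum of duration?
134.7

Step 1: Records with phase = 'development' have total duration = 23
Step 2: Apply multiplier: 23 × 0.9 = 20.7
Step 3: Other records total: 114
Step 4: Final sum = 20.7 + 114 = 134.7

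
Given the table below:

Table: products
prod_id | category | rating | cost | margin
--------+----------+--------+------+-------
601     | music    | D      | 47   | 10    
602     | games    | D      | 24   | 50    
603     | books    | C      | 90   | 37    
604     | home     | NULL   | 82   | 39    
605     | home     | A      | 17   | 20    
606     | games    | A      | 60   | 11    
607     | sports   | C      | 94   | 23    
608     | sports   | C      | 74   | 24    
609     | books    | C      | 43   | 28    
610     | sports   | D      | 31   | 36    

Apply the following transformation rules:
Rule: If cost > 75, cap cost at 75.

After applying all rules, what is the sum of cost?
521

Step 1: 3 records have cost > 75
Step 2: These records originally summed to 266
Step 3: After capping: 3 × 75 = 225
Step 4: Unaffected records sum: 296
Step 5: Final sum = 225 + 296 = 521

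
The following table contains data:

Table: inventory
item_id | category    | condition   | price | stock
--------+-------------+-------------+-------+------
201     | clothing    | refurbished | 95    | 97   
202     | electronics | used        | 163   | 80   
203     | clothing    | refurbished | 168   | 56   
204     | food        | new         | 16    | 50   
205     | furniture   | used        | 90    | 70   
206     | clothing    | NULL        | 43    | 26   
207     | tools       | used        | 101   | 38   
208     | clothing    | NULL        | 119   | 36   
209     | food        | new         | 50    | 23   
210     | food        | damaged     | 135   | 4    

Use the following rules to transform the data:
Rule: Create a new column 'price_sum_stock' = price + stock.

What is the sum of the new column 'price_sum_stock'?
1460

Step 1: For each record, compute price + stock
Example calculations:
  95 + 97 = 192
  163 + 80 = 243
  168 + 56 = 224
  ...
Step 2: Sum all derived values
Step 3: Total = 1460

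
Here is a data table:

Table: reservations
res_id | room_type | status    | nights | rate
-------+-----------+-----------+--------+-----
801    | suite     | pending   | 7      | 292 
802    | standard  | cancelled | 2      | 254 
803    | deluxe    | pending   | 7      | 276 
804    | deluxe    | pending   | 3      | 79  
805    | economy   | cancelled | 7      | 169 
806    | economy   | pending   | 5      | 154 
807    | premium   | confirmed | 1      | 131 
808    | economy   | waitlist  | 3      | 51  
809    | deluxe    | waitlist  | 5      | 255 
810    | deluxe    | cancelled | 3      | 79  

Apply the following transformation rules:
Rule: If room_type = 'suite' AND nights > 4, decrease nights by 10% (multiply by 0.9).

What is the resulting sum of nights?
42.3

Step 1: Find records where room_type = 'suite' AND nights > 4
Step 2: 1 records match, summing to 7
Step 3: After multiplier: 7 × 0.9 = 6.3
Step 4: Unaffected records sum: 36
Step 5: Final sum = 6.3 + 36 = 42.3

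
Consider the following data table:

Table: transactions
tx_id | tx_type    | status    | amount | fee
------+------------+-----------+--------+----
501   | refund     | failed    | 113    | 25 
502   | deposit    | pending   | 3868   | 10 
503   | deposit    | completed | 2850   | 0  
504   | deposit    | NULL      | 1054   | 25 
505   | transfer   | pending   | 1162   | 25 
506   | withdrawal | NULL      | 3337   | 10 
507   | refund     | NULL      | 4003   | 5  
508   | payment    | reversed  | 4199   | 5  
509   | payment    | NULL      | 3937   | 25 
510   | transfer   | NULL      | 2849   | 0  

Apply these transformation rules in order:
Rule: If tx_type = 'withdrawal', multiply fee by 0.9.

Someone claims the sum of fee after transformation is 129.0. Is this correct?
Yes, the result is correct.

Step 1: Calculate the correct sum after transformation
Step 2: Apply multiplier 0.9 to records where tx_type = 'withdrawal'
Step 3: Correct result = 129.0
Step 4: Claimed result = 129.0
Step 5: 129.0 = 129.0 ✓
Conclusion: The claimed result is correct.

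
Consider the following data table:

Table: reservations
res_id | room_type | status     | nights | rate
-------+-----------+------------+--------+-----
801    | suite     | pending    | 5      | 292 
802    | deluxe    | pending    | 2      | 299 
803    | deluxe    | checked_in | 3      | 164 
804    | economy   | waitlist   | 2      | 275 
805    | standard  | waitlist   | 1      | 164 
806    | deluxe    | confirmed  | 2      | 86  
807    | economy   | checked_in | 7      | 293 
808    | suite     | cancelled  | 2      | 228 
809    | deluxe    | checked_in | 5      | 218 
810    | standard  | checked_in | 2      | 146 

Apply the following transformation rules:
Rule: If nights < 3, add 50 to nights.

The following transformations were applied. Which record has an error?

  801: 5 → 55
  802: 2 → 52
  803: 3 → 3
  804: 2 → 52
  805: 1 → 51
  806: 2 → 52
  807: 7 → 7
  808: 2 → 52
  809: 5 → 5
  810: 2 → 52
Record 801 has an error. The correct transformed value should be 5, not 55.

Step 1: Check each record against the rule
Step 2: Record 801 has nights = 5
Step 3: Since 5 >= 3, the bonus should not have been applied
Step 4: Correct value = 5, but claimed value = 55
Conclusion: Record 801 has the error.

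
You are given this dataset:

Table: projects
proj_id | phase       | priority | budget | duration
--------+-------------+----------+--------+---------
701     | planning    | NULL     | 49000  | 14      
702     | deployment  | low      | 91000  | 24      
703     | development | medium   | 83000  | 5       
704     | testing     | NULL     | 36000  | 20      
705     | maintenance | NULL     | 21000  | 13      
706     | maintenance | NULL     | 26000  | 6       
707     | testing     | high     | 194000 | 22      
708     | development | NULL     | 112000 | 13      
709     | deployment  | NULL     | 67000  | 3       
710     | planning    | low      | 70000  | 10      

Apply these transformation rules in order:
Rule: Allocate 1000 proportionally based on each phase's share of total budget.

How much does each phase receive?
deployment: 210.95, development: 260.35, maintenance: 62.75, planning: 158.88, testing: 307.08

Step 1: Calculate total budget = 749000
Step 2: Calculate each phase's proportion:
  deployment: 158000/749000 = 21.09% → 210.95
  development: 195000/749000 = 26.03% → 260.35
  maintenance: 47000/749000 = 6.28% → 62.75
  planning: 119000/749000 = 15.89% → 158.88
  testing: 230000/749000 = 30.71% → 307.08
Step 3: Verify: sum of allocations ≈ 1000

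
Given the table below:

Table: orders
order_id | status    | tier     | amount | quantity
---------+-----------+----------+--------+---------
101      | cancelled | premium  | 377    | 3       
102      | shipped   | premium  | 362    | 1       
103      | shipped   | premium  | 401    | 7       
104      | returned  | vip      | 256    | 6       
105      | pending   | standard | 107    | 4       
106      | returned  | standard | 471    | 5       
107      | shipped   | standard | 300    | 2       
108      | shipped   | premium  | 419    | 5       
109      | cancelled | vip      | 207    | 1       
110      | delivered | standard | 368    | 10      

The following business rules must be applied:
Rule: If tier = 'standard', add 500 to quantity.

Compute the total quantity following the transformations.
2044

Step 1: Count records where tier = 'standard': 4
Step 2: Total bonus added: 4 × 500 = 2000
Step 3: Original sum of quantity: 44
Step 4: Final sum = 44 + 2000 = 2044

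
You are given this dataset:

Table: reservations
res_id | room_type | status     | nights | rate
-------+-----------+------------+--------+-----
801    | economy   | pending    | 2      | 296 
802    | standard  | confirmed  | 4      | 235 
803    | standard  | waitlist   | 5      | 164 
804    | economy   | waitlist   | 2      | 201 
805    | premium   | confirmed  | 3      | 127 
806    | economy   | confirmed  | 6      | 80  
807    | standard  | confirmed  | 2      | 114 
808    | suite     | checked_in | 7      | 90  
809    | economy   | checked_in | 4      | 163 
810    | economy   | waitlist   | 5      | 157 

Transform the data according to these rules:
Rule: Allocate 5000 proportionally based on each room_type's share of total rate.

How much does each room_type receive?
economy: 2756.61, premium: 390.29, standard: 1576.52, suite: 276.58

Step 1: Calculate total rate = 1627
Step 2: Calculate each room_type's proportion:
  economy: 897/1627 = 55.13% → 2756.61
  premium: 127/1627 = 7.81% → 390.29
  standard: 513/1627 = 31.53% → 1576.52
  suite: 90/1627 = 5.53% → 276.58
Step 3: Verify: sum of allocations ≈ 5000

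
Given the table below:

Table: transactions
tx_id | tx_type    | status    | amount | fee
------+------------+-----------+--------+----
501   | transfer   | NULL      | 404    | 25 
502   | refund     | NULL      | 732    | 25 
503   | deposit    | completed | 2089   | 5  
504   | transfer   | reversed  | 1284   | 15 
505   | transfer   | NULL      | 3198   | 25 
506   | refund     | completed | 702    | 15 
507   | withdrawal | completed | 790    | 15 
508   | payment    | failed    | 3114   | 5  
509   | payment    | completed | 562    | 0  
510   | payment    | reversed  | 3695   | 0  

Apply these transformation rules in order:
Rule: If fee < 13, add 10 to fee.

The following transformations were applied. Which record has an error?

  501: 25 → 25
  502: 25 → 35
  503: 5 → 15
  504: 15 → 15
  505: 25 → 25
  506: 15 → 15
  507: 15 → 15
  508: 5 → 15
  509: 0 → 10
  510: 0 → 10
Record 502 has an error. The correct transformed value should be 25, not 35.

Step 1: Check each record against the rule
Step 2: Record 502 has fee = 25
Step 3: Since 25 >= 13, the bonus should not have been applied
Step 4: Correct value = 25, but claimed value = 35
Conclusion: Record 502 has the error.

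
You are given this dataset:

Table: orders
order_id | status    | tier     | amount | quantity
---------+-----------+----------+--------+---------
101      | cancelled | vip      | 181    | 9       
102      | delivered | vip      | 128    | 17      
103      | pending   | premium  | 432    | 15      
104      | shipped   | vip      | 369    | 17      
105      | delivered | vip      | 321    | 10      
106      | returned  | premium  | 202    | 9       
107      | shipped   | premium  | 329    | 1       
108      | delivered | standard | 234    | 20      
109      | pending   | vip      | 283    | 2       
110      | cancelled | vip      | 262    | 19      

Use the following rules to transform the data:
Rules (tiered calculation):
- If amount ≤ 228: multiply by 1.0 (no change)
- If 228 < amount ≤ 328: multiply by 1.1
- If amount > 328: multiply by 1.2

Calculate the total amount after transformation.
3077.0

Step 1: Tier 1 (amount ≤ 228): 3 records, sum = 511 × 1.0 = 511.0
Step 2: Tier 2 (228 < amount ≤ 328): 4 records, sum = 1100 × 1.1 = 1210.0
Step 3: Tier 3 (amount > 328): 3 records, sum = 1130 × 1.2 = 1356.0
Step 4: Final sum = 511.0 + 1210.0 + 1356.0 = 3077.0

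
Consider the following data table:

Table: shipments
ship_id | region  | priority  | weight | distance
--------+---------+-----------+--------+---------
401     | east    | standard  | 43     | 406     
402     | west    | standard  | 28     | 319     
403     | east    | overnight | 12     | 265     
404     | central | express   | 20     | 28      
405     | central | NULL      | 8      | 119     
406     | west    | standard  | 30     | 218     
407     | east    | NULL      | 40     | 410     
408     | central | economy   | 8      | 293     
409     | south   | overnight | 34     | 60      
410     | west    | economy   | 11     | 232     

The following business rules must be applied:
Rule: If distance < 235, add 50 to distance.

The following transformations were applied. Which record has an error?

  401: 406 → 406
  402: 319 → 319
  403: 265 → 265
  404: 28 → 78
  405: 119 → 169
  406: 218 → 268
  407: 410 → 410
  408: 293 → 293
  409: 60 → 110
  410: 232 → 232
Record 410 has an error. The correct transformed value should be 282, not 232.

Step 1: Check each record against the rule
Step 2: Record 410 has distance = 232
Step 3: Since 232 < 235, the bonus should have been applied
Step 4: Correct value = 282, but claimed value = 232
Conclusion: Record 410 has the error.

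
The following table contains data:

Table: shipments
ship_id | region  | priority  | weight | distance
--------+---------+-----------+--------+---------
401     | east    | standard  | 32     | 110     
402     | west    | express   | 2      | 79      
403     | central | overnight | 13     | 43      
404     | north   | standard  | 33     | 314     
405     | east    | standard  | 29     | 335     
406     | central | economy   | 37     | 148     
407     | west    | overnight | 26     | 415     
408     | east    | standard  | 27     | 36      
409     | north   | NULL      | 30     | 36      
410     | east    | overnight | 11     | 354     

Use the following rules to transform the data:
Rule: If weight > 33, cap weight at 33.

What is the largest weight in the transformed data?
33

Step 1: Original maximum weight = 37
Step 2: Apply cap at 33
Step 3: 1 records had weight > 33 and were capped
Step 4: Maximum after transformation = 33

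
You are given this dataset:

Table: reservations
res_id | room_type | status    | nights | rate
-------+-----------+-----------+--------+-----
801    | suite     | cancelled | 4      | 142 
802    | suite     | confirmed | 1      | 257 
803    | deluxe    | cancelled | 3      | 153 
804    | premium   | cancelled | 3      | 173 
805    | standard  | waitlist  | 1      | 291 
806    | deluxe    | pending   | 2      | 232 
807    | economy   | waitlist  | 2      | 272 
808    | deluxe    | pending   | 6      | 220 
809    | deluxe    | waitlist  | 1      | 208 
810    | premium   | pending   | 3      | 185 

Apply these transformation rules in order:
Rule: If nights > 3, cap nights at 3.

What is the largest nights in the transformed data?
3

Step 1: Original maximum nights = 6
Step 2: Apply cap at 3
Step 3: 2 records had nights > 3 and were capped
Step 4: Maximum after transformation = 3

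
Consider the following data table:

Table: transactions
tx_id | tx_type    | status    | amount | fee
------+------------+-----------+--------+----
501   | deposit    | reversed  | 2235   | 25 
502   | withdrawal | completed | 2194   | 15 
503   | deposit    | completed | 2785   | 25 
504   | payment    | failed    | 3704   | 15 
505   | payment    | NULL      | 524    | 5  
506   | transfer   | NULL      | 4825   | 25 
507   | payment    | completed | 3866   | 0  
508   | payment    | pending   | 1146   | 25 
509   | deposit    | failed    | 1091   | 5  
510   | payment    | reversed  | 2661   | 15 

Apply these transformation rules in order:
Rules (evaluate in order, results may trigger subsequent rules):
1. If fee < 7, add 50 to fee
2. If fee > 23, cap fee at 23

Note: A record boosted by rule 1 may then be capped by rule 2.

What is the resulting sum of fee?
206

Step 1: Apply rule 1 to records with fee < 7
  - 3 records get bonus of 50
  - Of these, 3 records then exceed 23 and get capped
Step 2: Apply rule 2 to records with fee > 23
  - 4 records (original) are capped
Step 3: Calculate final sum = 206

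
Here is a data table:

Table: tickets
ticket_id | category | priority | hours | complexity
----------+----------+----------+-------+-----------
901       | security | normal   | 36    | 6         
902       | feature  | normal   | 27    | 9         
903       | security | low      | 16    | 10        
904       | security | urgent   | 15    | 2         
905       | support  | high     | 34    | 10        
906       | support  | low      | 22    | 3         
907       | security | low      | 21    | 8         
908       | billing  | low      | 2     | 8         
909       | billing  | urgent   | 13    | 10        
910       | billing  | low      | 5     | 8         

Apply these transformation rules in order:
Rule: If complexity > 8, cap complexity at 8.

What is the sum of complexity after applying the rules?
67

Step 1: 4 records have complexity > 8
Step 2: These records originally summed to 39
Step 3: After capping: 4 × 8 = 32
Step 4: Unaffected records sum: 35
Step 5: Final sum = 32 + 35 = 67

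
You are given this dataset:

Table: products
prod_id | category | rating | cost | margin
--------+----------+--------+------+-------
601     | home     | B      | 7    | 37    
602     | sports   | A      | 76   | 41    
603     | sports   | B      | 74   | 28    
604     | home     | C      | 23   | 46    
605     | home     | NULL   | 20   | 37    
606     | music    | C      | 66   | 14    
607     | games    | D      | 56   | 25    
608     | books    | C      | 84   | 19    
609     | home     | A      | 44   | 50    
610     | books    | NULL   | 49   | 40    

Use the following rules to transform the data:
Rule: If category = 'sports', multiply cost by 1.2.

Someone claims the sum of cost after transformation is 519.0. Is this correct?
No, the correct result is 529.0.

Step 1: Calculate the correct sum after transformation
Step 2: Apply multiplier 1.2 to records where category = 'sports'
Step 3: Correct result = 529.0
Step 4: Claimed result = 519.0
Step 5: 529.0 ≠ 519.0
Conclusion: The claimed result is incorrect. The correct answer is 529.0.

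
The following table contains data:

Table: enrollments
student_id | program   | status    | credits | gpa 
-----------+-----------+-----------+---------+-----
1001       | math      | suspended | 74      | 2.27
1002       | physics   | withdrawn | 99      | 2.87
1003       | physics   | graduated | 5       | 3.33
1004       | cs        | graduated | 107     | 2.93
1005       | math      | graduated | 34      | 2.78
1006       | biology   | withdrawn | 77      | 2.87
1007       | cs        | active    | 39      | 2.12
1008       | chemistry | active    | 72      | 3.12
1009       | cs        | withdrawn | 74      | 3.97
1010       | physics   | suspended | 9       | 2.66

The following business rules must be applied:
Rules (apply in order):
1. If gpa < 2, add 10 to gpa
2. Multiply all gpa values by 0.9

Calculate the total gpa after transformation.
26.03

Step 1: Apply Rule 1 - Add 10 to records with gpa < 2
  - 0 records affected: 0 + (0 × 10) = 0
  - Unaffected records: 28.92
  - Sum after Rule 1: 28.92
Step 2: Apply Rule 2 - Multiply all by 0.9
  - 28.92 × 0.9 = 26.03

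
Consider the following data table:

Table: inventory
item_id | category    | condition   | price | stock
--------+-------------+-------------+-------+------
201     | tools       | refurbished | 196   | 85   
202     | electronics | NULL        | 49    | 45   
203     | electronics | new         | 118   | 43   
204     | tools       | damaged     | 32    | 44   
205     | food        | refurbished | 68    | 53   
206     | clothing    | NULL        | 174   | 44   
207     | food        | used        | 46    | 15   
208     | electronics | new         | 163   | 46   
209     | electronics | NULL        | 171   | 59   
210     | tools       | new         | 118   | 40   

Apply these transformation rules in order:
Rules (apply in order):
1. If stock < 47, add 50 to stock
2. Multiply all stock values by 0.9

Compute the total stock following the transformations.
741.6

Step 1: Apply Rule 1 - Add 50 to records with stock < 47
  - 7 records affected: 277 + (7 × 50) = 627
  - Unaffected records: 197
  - Sum after Rule 1: 824
Step 2: Apply Rule 2 - Multiply all by 0.9
  - 824 × 0.9 = 741.6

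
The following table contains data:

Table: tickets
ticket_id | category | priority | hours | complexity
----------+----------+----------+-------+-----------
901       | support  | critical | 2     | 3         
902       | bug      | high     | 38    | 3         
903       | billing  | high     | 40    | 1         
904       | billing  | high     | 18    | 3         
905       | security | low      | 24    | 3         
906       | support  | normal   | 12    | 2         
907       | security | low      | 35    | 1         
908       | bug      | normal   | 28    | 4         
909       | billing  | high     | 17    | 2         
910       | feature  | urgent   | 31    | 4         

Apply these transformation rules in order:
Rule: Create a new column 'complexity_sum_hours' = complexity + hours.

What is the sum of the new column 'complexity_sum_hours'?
271

Step 1: For each record, compute complexity + hours
Example calculations:
  3 + 2 = 5
  3 + 38 = 41
  1 + 40 = 41
  ...
Step 2: Sum all derived values
Step 3: Total = 271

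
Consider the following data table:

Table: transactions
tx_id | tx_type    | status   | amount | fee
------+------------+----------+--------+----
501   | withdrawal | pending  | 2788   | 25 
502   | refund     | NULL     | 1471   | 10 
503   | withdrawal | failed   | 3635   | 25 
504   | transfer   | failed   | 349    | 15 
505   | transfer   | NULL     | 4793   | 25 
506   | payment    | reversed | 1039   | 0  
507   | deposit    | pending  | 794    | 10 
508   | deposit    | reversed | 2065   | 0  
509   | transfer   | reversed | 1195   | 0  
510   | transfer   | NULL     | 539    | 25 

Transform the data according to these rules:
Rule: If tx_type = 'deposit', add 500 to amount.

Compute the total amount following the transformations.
19668

Step 1: Count records where tx_type = 'deposit': 2
Step 2: Total bonus added: 2 × 500 = 1000
Step 3: Original sum of amount: 18668
Step 4: Final sum = 18668 + 1000 = 19668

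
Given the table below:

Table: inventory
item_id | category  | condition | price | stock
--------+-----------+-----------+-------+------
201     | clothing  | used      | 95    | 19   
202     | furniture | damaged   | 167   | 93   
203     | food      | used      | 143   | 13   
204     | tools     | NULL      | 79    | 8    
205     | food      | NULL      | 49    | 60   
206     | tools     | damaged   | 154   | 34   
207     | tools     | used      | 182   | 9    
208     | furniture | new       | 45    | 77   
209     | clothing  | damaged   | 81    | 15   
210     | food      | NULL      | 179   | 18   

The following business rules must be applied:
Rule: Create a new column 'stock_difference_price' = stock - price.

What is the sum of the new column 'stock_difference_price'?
-828

Step 1: For each record, compute stock - price
Example calculations:
  19 - 95 = -76
  93 - 167 = -74
  13 - 143 = -130
  ...
Step 2: Sum all derived values
Step 3: Total = -828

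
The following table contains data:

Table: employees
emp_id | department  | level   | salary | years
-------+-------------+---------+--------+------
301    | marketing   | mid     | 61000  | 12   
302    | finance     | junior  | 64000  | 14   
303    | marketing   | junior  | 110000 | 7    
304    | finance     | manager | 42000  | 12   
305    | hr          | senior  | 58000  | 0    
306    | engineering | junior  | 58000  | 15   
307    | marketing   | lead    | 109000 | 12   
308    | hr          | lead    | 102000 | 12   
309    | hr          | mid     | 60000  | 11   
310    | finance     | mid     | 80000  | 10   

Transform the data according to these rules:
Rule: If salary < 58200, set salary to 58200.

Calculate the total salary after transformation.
760600

Step 1: 3 records have salary < 58200
Step 2: These records originally summed to 158000
Step 3: After setting to minimum: 3 × 58200 = 174600
Step 4: Unaffected records sum: 586000
Step 5: Final sum = 174600 + 586000 = 760600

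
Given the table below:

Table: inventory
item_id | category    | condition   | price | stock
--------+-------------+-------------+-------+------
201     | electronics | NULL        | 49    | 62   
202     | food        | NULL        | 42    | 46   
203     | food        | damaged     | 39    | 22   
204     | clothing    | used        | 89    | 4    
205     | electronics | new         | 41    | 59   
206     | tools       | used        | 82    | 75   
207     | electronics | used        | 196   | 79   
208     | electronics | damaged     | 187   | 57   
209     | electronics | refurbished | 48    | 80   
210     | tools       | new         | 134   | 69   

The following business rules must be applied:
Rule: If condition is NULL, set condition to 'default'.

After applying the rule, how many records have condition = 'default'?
2

Step 1: Count records where condition IS NULL
Step 2: Found 2 records with NULL condition
Step 3: These records will have condition set to 'default'
Step 4: Records already having condition = 'default': 0
Step 5: Answer: 2 + 0 = 2 records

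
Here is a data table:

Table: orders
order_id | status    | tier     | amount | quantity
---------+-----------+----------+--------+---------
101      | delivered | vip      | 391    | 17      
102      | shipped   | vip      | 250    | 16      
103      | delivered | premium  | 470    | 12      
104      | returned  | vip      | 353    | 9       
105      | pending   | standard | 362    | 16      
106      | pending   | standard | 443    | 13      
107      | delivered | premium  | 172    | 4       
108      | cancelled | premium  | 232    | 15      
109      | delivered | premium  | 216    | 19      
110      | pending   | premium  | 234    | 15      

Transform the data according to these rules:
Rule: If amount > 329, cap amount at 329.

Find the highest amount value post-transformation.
329

Step 1: Original maximum amount = 470
Step 2: Apply cap at 329
Step 3: 5 records had amount > 329 and were capped
Step 4: Maximum after transformation = 329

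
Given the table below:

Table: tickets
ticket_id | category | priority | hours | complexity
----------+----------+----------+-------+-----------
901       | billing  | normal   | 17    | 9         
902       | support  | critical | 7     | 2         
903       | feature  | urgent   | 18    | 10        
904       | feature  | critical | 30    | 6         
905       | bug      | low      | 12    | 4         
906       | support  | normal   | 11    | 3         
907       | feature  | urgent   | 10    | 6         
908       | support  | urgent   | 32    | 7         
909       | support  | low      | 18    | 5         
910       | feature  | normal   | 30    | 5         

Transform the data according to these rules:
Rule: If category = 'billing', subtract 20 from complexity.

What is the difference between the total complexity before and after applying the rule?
20

Step 1: Original sum of complexity = 57
Step 2: 1 records have category = 'billing'
Step 3: Each affected record changes by -20
Step 4: Total change = 1 × -20 = -20
Step 5: New sum = 57 + -20 = 37
Step 6: Difference = |37 - 57| = 20
        (Sum decreased by 20)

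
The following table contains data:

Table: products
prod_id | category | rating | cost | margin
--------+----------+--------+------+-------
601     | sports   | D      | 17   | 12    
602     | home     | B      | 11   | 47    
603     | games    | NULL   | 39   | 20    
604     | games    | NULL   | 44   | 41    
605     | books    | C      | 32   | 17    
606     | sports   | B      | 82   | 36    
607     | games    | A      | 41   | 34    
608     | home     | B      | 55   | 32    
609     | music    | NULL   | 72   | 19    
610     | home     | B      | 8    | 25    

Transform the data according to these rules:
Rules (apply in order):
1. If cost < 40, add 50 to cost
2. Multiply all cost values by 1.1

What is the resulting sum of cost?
716.1

Step 1: Apply Rule 1 - Add 50 to records with cost < 40
  - 5 records affected: 107 + (5 × 50) = 357
  - Unaffected records: 294
  - Sum after Rule 1: 651
Step 2: Apply Rule 2 - Multiply all by 1.1
  - 651 × 1.1 = 716.1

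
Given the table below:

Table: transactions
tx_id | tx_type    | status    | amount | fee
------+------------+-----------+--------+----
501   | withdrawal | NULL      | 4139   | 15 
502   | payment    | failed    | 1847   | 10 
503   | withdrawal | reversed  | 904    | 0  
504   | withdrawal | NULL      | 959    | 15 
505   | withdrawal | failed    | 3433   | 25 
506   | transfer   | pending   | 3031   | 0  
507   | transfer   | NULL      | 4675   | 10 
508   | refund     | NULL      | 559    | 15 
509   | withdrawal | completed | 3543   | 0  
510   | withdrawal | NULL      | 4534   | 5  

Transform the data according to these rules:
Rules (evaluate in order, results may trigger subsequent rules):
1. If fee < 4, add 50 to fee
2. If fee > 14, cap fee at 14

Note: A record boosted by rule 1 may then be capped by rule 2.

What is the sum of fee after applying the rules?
123

Step 1: Apply rule 1 to records with fee < 4
  - 3 records get bonus of 50
  - Of these, 3 records then exceed 14 and get capped
Step 2: Apply rule 2 to records with fee > 14
  - 4 records (original) are capped
Step 3: Calculate final sum = 123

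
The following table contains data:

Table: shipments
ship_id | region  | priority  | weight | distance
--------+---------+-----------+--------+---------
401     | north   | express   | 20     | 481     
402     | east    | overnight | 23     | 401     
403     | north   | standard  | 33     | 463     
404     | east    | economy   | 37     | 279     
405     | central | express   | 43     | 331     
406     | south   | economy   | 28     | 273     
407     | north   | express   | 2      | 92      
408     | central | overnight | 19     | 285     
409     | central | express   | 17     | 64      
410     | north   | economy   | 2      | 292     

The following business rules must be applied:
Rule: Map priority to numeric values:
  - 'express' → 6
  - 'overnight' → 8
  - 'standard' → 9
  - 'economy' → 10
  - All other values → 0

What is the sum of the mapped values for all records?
79

Step 1: Apply mapping to each record
Step 2: Count by status:
  'express': 4 records × 6 = 24
  'overnight': 2 records × 8 = 16
  'standard': 1 records × 9 = 9
  'economy': 3 records × 10 = 30
Step 3: Sum all mapped values = 79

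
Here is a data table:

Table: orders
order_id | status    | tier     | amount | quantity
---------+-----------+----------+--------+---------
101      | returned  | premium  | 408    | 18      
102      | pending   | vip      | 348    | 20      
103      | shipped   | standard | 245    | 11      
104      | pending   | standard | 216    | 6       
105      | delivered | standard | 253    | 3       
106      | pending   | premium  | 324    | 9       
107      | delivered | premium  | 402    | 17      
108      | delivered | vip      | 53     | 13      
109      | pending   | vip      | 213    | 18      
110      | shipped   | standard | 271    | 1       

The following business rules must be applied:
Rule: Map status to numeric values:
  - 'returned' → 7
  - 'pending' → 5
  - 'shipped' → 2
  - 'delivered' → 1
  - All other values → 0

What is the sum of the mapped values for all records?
34

Step 1: Apply mapping to each record
Step 2: Count by status:
  'returned': 1 records × 7 = 7
  'pending': 4 records × 5 = 20
  'shipped': 2 records × 2 = 4
  'delivered': 3 records × 1 = 3
Step 3: Sum all mapped values = 34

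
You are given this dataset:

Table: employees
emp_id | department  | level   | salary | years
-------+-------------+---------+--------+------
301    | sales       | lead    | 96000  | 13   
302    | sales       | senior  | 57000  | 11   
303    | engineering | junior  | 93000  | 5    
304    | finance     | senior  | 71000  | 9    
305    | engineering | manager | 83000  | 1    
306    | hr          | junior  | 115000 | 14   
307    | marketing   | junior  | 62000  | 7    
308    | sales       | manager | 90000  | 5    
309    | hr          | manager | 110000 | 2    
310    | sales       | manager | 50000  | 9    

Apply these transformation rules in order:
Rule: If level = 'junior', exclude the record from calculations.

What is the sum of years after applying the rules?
50

Step 1: Identify records where level = 'junior'
Step 2: The excluded records sum to 26
Step 3: Original total years = 76
Step 4: Remaining total = 76 - 26 = 50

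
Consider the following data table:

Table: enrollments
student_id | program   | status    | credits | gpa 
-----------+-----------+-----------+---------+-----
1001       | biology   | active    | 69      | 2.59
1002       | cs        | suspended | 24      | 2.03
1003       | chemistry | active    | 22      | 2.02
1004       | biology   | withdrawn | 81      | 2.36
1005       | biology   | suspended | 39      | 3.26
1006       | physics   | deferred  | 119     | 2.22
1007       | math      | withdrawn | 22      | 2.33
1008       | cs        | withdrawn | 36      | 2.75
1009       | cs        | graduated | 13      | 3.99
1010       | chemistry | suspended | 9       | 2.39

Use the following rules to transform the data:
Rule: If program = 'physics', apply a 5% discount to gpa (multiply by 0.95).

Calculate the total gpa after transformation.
25.83

Step 1: Records with program = 'physics' have total gpa = 2.22
Step 2: Apply multiplier: 2.22 × 0.95 = 2.11
Step 3: Other records total: 23.72
Step 4: Final sum = 2.11 + 23.72 = 25.83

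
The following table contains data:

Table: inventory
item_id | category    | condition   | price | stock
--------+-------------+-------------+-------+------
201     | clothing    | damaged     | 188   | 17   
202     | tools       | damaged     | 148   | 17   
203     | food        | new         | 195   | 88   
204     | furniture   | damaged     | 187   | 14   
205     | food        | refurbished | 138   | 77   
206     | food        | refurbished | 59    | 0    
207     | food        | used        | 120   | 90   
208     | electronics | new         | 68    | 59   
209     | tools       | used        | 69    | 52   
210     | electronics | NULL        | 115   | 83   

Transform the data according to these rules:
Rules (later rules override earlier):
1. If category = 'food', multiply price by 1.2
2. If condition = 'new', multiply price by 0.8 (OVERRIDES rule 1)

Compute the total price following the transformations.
1297.8

Step 1: Rule 2 takes priority for records with condition = 'new'
  - 2 records: 263 × 0.8 = 210.4
Step 2: Rule 1 applies to remaining records with category = 'food'
  - 3 records: 317 × 1.2 = 380.4
Step 3: Other records unchanged: 707
Step 4: Final sum = 210.4 + 380.4 + 707 = 1297.8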